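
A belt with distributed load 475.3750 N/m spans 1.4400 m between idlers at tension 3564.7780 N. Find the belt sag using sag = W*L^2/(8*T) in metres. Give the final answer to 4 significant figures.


sag = 475.3750 * 1.4400^2 / (8 * 3564.7780)
sag = 0.03457 m


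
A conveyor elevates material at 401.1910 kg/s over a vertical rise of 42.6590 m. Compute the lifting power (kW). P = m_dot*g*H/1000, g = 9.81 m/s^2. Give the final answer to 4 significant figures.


P = 401.1910 * 9.81 * 42.6590 / 1000
P = 167.9 kW


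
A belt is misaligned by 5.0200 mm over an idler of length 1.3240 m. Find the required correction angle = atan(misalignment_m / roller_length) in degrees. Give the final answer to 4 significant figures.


misalign_m = 5.0200 / 1000 = 0.005020 m
angle = atan(0.005020 / 1.3240)
angle = 0.2172 deg


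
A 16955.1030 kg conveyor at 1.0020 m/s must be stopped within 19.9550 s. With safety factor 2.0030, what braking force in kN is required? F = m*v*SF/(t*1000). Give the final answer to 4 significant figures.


F = 16955.1030 * 1.0020 / 19.9550 * 2.0030 / 1000
F = 1.705 kN


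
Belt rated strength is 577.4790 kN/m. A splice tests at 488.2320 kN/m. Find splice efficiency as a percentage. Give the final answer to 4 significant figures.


Eff = 488.2320 / 577.4790 * 100
Eff = 84.55 %


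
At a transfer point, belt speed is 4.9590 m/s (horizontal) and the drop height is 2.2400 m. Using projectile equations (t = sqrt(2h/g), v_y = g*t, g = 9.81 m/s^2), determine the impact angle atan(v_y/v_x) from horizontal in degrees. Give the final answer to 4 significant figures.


t = sqrt(2*2.2400/9.81) = 0.675779 s
v_y = 9.81 * 0.675779 = 6.62939 m/s
angle = atan(6.62939 / 4.9590) = 53.20 deg


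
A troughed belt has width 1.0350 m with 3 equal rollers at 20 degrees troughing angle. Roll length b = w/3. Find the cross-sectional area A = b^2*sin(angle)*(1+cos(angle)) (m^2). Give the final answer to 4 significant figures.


b = 1.0350/3 = 0.345 m
A = 0.345^2 * sin(20 deg) * (1 + cos(20 deg))
A = 0.07896 m^2


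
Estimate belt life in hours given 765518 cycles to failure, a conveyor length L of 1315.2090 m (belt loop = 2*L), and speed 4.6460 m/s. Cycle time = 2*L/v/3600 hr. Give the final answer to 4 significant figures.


cycle_time = 2 * 1315.2090 / 4.6460 / 3600 = 0.157269 hr
life = 765518 * 0.157269 = 120400 hours


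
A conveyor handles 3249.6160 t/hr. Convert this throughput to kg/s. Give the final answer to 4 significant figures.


m_dot = 3249.6160 * 1000 / 3600
m_dot = 902.7 kg/s


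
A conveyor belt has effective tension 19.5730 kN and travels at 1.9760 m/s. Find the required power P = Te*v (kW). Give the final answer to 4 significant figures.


P = Te * v = 19.5730 * 1.9760
P = 38.68 kW


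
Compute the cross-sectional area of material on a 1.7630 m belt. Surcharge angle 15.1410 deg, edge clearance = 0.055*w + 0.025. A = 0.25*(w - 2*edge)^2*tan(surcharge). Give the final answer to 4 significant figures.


edge = 0.055*1.7630 + 0.025 = 0.121965 m
ew = 1.7630 - 2*0.121965 = 1.51907 m
A = 0.25 * 1.51907^2 * tan(15.1410 deg)
A = 0.1561 m^2


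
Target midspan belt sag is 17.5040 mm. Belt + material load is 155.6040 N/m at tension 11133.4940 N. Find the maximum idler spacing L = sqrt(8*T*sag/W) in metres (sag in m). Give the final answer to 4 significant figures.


sag = 17.5040/1000 = 0.017504 m
L = sqrt(8 * 11133.4940 * 0.017504 / 155.6040)
L = 3.165 m


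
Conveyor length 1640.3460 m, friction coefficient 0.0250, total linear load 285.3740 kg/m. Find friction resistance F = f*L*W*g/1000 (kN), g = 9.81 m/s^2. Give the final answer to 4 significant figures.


F = 0.0250 * 1640.3460 * 285.3740 * 9.81 / 1000
F = 114.8 kN


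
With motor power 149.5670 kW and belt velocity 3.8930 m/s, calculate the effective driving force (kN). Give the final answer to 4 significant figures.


Te = P / v = 149.5670 / 3.8930
Te = 38.42 kN


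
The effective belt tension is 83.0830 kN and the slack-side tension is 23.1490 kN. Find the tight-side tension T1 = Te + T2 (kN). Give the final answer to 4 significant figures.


T1 = Te + T2 = 83.0830 + 23.1490
T1 = 106.2 kN


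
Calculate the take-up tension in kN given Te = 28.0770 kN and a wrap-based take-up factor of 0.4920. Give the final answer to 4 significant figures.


T_tu = 28.0770 * 0.4920
T_tu = 13.81 kN


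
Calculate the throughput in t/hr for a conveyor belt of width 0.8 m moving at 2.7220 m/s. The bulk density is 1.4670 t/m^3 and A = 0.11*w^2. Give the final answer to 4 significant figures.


A = 0.11 * 0.8^2 = 0.0704 m^2
C = 0.0704 * 2.7220 * 1.4670 * 3600
C = 1012 t/hr


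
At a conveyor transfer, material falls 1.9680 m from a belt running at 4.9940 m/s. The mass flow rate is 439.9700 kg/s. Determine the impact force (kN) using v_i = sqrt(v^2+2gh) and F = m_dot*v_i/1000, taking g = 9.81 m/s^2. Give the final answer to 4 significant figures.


v_i = sqrt(4.9940^2 + 2*9.81*1.9680) = 7.97196 m/s
F = 439.9700 * 7.97196 / 1000
F = 3.507 kN


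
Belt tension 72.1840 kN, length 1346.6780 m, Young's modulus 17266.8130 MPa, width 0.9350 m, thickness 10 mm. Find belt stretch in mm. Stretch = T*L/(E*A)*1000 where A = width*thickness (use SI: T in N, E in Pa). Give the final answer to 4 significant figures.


A = 0.9350 * 0.01 = 0.00935 m^2
Stretch = 72.1840*1000 * 1346.6780 / (17266.8130e6 * 0.00935) * 1000
Stretch = 602.1 mm


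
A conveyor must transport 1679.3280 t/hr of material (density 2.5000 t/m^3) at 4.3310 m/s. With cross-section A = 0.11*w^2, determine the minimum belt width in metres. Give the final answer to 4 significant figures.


A_req = 1679.3280 / (4.3310 * 2.5000 * 3600) = 0.0430829 m^2
w = sqrt(0.0430829 / 0.11)
w = 0.6258 m


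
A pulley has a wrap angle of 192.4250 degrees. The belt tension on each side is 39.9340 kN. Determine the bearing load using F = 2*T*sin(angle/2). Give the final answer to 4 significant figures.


F = 2 * 39.9340 * sin(192.4250/2 deg)
F = 79.40 kN


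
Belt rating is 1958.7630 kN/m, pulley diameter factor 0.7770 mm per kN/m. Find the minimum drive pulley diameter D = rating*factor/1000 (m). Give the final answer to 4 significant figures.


D = 1958.7630 * 0.7770 / 1000
D = 1.522 m


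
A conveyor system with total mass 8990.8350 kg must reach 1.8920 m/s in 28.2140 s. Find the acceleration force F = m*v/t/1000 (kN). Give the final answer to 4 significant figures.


F = 8990.8350 * 1.8920 / 28.2140 / 1000
F = 0.6029 kN


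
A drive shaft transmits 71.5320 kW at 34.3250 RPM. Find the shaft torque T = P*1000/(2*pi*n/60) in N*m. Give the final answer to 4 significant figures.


omega = 2*pi*34.3250/60 = 3.59451 rad/s
T = 71.5320*1000 / 3.59451
T = 19900 N*m


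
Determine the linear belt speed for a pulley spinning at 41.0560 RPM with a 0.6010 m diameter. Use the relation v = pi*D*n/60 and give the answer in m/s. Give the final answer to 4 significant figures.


v = pi * 0.6010 * 41.0560 / 60
v = 1.292 m/s


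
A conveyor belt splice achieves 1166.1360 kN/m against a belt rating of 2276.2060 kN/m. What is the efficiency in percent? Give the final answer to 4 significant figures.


Eff = 1166.1360 / 2276.2060 * 100
Eff = 51.23 %


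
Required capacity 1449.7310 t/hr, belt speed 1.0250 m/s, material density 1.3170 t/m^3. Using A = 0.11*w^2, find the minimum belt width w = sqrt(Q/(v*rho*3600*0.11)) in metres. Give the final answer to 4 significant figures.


A_req = 1449.7310 / (1.0250 * 1.3170 * 3600) = 0.298315 m^2
w = sqrt(0.298315 / 0.11)
w = 1.647 m


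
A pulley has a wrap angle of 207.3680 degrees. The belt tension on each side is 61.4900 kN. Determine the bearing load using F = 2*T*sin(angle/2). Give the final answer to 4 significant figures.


F = 2 * 61.4900 * sin(207.3680/2 deg)
F = 119.5 kN


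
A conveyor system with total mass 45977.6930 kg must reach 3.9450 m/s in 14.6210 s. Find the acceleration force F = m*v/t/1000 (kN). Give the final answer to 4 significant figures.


F = 45977.6930 * 3.9450 / 14.6210 / 1000
F = 12.41 kN


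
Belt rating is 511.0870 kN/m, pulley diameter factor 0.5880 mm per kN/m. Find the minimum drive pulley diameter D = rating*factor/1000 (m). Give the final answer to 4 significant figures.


D = 511.0870 * 0.5880 / 1000
D = 0.3005 m


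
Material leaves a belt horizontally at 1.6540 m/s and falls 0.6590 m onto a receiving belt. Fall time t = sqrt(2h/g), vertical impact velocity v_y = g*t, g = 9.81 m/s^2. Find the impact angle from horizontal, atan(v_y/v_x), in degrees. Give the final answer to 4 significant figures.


t = sqrt(2*0.6590/9.81) = 0.366542 s
v_y = 9.81 * 0.366542 = 3.59578 m/s
angle = atan(3.59578 / 1.6540) = 65.30 deg


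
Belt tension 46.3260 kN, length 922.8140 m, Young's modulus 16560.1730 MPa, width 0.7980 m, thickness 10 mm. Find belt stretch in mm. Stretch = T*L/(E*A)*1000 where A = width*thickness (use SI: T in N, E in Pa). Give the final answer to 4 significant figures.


A = 0.7980 * 0.01 = 0.00798 m^2
Stretch = 46.3260*1000 * 922.8140 / (16560.1730e6 * 0.00798) * 1000
Stretch = 323.5 mm


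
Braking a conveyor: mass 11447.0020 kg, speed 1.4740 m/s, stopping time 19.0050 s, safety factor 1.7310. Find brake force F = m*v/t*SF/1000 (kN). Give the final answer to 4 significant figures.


F = 11447.0020 * 1.4740 / 19.0050 * 1.7310 / 1000
F = 1.537 kN


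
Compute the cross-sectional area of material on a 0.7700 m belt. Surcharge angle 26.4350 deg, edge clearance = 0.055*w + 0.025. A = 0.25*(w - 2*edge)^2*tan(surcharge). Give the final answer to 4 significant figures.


edge = 0.055*0.7700 + 0.025 = 0.06735 m
ew = 0.7700 - 2*0.06735 = 0.6353 m
A = 0.25 * 0.6353^2 * tan(26.4350 deg)
A = 0.05016 m^2


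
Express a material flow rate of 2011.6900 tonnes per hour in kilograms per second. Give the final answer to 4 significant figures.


m_dot = 2011.6900 * 1000 / 3600
m_dot = 558.8 kg/s


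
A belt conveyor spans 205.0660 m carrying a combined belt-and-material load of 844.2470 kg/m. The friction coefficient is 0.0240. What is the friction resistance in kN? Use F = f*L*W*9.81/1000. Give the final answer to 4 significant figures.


F = 0.0240 * 205.0660 * 844.2470 * 9.81 / 1000
F = 40.76 kN


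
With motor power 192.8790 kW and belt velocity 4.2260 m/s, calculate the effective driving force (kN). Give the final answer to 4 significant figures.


Te = P / v = 192.8790 / 4.2260
Te = 45.64 kN


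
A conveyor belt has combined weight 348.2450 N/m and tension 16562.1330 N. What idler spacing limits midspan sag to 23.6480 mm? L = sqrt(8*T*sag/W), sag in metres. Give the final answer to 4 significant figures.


sag = 23.6480/1000 = 0.023648 m
L = sqrt(8 * 16562.1330 * 0.023648 / 348.2450)
L = 3.000 m


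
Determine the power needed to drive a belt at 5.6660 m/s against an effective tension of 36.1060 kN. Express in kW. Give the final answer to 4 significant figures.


P = Te * v = 36.1060 * 5.6660
P = 204.6 kW


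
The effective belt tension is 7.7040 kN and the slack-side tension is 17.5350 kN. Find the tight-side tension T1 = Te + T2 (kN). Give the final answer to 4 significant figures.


T1 = Te + T2 = 7.7040 + 17.5350
T1 = 25.24 kN


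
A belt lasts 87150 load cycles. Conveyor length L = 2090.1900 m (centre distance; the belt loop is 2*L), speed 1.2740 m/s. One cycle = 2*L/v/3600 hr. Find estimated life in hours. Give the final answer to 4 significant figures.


cycle_time = 2 * 2090.1900 / 1.2740 / 3600 = 0.911473 hr
life = 87150 * 0.911473 = 79430 hours


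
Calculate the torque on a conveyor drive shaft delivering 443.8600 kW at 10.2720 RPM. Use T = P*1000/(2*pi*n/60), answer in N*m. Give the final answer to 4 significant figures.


omega = 2*pi*10.2720/60 = 1.07568 rad/s
T = 443.8600*1000 / 1.07568
T = 412600 N*m


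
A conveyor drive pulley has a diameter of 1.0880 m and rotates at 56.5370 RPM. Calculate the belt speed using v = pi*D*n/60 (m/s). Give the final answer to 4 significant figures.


v = pi * 1.0880 * 56.5370 / 60
v = 3.221 m/s


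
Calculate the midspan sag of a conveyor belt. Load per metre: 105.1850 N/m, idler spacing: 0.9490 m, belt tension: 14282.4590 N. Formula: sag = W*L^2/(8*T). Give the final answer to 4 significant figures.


sag = 105.1850 * 0.9490^2 / (8 * 14282.4590)
sag = 0.0008291 m


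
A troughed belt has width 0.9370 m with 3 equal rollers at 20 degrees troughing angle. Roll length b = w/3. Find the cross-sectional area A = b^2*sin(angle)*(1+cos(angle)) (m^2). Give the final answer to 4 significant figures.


b = 0.9370/3 = 0.312333 m
A = 0.312333^2 * sin(20 deg) * (1 + cos(20 deg))
A = 0.06472 m^2


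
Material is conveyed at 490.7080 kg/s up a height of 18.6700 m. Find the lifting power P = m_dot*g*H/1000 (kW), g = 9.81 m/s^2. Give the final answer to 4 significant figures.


P = 490.7080 * 9.81 * 18.6700 / 1000
P = 89.87 kW


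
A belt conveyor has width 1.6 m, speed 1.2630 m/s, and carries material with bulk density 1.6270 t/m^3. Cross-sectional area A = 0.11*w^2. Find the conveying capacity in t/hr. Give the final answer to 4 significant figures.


A = 0.11 * 1.6^2 = 0.2816 m^2
C = 0.2816 * 1.2630 * 1.6270 * 3600
C = 2083 t/hr


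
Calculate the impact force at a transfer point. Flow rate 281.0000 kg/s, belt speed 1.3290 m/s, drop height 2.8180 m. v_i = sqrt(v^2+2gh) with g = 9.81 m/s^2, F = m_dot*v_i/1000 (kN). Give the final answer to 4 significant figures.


v_i = sqrt(1.3290^2 + 2*9.81*2.8180) = 7.5535 m/s
F = 281.0000 * 7.5535 / 1000
F = 2.123 kN


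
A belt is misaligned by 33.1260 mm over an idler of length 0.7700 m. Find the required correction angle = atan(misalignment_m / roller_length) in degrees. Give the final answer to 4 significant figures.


misalign_m = 33.1260 / 1000 = 0.033126 m
angle = atan(0.033126 / 0.7700)
angle = 2.463 deg


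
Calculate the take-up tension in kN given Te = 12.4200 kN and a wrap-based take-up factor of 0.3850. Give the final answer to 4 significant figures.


T_tu = 12.4200 * 0.3850
T_tu = 4.782 kN


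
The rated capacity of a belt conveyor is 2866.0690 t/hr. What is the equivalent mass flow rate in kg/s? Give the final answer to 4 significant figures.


m_dot = 2866.0690 * 1000 / 3600
m_dot = 796.1 kg/s


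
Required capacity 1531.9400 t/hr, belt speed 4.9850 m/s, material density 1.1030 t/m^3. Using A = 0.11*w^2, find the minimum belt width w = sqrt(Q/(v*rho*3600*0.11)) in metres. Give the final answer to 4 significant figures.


A_req = 1531.9400 / (4.9850 * 1.1030 * 3600) = 0.0773924 m^2
w = sqrt(0.0773924 / 0.11)
w = 0.8388 m


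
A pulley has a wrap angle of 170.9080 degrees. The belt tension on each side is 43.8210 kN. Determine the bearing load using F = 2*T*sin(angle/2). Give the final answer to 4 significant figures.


F = 2 * 43.8210 * sin(170.9080/2 deg)
F = 87.37 kN


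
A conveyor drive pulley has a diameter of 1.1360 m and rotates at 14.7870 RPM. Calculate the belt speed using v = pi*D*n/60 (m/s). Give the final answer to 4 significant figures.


v = pi * 1.1360 * 14.7870 / 60
v = 0.8795 m/s


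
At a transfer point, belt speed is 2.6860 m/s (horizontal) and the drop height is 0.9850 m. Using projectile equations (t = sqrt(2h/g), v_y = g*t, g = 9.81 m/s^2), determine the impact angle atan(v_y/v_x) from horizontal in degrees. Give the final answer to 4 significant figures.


t = sqrt(2*0.9850/9.81) = 0.448124 s
v_y = 9.81 * 0.448124 = 4.3961 m/s
angle = atan(4.3961 / 2.6860) = 58.58 deg


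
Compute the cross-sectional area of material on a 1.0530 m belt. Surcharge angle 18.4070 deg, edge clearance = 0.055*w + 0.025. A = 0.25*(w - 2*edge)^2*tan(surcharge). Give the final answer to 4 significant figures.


edge = 0.055*1.0530 + 0.025 = 0.082915 m
ew = 1.0530 - 2*0.082915 = 0.88717 m
A = 0.25 * 0.88717^2 * tan(18.4070 deg)
A = 0.06548 m^2


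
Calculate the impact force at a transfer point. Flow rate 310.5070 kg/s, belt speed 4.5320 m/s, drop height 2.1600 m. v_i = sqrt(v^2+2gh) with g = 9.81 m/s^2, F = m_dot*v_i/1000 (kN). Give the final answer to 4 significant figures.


v_i = sqrt(4.5320^2 + 2*9.81*2.1600) = 7.9321 m/s
F = 310.5070 * 7.9321 / 1000
F = 2.463 kN


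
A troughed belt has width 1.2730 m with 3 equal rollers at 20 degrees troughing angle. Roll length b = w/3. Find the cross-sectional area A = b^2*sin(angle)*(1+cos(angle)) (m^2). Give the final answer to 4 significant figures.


b = 1.2730/3 = 0.424333 m
A = 0.424333^2 * sin(20 deg) * (1 + cos(20 deg))
A = 0.1195 m^2


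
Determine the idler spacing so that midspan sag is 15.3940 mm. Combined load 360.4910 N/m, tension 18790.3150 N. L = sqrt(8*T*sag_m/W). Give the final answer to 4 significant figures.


sag = 15.3940/1000 = 0.015394 m
L = sqrt(8 * 18790.3150 * 0.015394 / 360.4910)
L = 2.534 m


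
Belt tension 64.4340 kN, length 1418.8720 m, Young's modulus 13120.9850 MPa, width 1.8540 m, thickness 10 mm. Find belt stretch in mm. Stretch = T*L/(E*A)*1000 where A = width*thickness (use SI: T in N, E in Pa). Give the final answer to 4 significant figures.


A = 1.8540 * 0.01 = 0.01854 m^2
Stretch = 64.4340*1000 * 1418.8720 / (13120.9850e6 * 0.01854) * 1000
Stretch = 375.8 mm


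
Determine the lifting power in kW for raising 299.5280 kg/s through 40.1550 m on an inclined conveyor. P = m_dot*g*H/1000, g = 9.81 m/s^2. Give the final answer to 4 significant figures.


P = 299.5280 * 9.81 * 40.1550 / 1000
P = 118.0 kW


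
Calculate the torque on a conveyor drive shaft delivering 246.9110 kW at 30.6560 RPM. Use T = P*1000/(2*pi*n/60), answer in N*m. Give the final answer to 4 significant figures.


omega = 2*pi*30.6560/60 = 3.21029 rad/s
T = 246.9110*1000 / 3.21029
T = 76910 N*m


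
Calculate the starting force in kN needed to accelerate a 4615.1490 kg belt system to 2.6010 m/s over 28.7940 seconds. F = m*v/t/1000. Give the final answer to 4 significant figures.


F = 4615.1490 * 2.6010 / 28.7940 / 1000
F = 0.4169 kN


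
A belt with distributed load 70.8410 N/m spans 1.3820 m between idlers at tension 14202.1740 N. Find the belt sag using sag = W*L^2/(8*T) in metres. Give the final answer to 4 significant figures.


sag = 70.8410 * 1.3820^2 / (8 * 14202.1740)
sag = 0.001191 m


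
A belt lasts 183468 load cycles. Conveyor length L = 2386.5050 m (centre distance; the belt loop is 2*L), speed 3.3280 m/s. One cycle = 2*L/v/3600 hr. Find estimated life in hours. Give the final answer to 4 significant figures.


cycle_time = 2 * 2386.5050 / 3.3280 / 3600 = 0.398388 hr
life = 183468 * 0.398388 = 73090 hours


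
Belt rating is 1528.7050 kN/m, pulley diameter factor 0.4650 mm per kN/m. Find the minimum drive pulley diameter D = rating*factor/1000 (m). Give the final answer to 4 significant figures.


D = 1528.7050 * 0.4650 / 1000
D = 0.7108 m


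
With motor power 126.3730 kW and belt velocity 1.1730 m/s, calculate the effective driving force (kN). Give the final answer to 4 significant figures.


Te = P / v = 126.3730 / 1.1730
Te = 107.7 kN


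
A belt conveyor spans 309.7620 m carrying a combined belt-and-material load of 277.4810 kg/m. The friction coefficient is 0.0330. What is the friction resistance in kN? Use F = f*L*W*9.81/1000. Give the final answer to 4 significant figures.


F = 0.0330 * 309.7620 * 277.4810 * 9.81 / 1000
F = 27.83 kN


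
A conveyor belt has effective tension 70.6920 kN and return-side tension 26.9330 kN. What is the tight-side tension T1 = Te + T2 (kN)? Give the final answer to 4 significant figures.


T1 = Te + T2 = 70.6920 + 26.9330
T1 = 97.62 kN


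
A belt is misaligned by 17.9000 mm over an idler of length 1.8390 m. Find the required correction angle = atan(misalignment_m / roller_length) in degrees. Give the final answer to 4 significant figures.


misalign_m = 17.9000 / 1000 = 0.017900 m
angle = atan(0.017900 / 1.8390)
angle = 0.5577 deg


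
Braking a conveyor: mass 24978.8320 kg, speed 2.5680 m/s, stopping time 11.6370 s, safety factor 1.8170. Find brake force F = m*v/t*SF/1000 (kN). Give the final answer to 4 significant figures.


F = 24978.8320 * 2.5680 / 11.6370 * 1.8170 / 1000
F = 10.02 kN


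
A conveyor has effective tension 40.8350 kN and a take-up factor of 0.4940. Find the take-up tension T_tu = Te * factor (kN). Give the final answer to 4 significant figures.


T_tu = 40.8350 * 0.4940
T_tu = 20.17 kN


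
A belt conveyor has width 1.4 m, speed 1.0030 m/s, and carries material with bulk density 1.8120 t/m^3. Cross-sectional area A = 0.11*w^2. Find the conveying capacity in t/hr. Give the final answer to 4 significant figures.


A = 0.11 * 1.4^2 = 0.2156 m^2
C = 0.2156 * 1.0030 * 1.8120 * 3600
C = 1411 t/hr


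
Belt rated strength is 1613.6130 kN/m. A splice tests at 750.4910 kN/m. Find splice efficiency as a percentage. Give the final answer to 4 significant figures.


Eff = 750.4910 / 1613.6130 * 100
Eff = 46.51 %


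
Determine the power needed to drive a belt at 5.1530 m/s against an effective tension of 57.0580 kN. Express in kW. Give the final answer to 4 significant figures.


P = Te * v = 57.0580 * 5.1530
P = 294.0 kW


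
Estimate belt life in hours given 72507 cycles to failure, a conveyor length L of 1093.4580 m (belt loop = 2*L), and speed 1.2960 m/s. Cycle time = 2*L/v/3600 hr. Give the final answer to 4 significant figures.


cycle_time = 2 * 1093.4580 / 1.2960 / 3600 = 0.468732 hr
life = 72507 * 0.468732 = 33990 hours


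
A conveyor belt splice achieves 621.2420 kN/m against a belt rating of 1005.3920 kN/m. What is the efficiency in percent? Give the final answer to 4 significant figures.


Eff = 621.2420 / 1005.3920 * 100
Eff = 61.79 %


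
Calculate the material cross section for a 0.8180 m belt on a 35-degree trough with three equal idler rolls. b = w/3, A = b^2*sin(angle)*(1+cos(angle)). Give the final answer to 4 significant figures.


b = 0.8180/3 = 0.272667 m
A = 0.272667^2 * sin(35 deg) * (1 + cos(35 deg))
A = 0.07758 m^2


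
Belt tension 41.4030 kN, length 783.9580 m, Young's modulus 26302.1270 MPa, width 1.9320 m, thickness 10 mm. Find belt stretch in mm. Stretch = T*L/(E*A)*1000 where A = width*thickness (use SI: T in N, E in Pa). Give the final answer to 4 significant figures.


A = 1.9320 * 0.01 = 0.01932 m^2
Stretch = 41.4030*1000 * 783.9580 / (26302.1270e6 * 0.01932) * 1000
Stretch = 63.87 mm


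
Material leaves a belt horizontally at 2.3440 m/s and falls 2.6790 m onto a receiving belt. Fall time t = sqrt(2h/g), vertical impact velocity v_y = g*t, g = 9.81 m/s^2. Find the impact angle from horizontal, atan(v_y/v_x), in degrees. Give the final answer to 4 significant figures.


t = sqrt(2*2.6790/9.81) = 0.739038 s
v_y = 9.81 * 0.739038 = 7.24996 m/s
angle = atan(7.24996 / 2.3440) = 72.08 deg


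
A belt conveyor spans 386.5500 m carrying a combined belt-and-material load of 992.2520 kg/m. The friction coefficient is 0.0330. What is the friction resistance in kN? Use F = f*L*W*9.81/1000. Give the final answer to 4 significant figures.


F = 0.0330 * 386.5500 * 992.2520 * 9.81 / 1000
F = 124.2 kN


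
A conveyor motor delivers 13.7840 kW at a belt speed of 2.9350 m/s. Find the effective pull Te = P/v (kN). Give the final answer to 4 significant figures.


Te = P / v = 13.7840 / 2.9350
Te = 4.696 kN


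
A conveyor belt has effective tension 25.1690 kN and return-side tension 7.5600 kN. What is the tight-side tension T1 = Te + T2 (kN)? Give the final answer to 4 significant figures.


T1 = Te + T2 = 25.1690 + 7.5600
T1 = 32.73 kN


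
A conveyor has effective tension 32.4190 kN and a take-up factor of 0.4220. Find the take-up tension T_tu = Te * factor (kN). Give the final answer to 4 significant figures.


T_tu = 32.4190 * 0.4220
T_tu = 13.68 kN


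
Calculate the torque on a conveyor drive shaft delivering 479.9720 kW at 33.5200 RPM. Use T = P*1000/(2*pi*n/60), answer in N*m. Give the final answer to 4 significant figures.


omega = 2*pi*33.5200/60 = 3.51021 rad/s
T = 479.9720*1000 / 3.51021
T = 136700 N*m


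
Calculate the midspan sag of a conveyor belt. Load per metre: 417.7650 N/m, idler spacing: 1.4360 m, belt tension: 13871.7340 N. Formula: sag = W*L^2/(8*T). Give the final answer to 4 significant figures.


sag = 417.7650 * 1.4360^2 / (8 * 13871.7340)
sag = 0.007763 m


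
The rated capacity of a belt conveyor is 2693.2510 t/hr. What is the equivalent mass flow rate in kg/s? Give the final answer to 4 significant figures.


m_dot = 2693.2510 * 1000 / 3600
m_dot = 748.1 kg/s


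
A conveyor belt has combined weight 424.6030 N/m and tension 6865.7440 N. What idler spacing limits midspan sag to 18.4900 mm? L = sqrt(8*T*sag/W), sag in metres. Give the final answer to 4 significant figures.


sag = 18.4900/1000 = 0.018490 m
L = sqrt(8 * 6865.7440 * 0.018490 / 424.6030)
L = 1.547 m


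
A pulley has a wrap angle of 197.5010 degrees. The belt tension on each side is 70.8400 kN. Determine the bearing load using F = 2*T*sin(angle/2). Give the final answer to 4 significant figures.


F = 2 * 70.8400 * sin(197.5010/2 deg)
F = 140.0 kN


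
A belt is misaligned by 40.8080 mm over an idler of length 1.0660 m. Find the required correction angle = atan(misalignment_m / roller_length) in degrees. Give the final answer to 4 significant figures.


misalign_m = 40.8080 / 1000 = 0.040808 m
angle = atan(0.040808 / 1.0660)
angle = 2.192 deg


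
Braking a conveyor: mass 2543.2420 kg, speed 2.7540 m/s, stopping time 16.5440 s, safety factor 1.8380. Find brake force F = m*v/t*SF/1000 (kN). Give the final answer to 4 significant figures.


F = 2543.2420 * 2.7540 / 16.5440 * 1.8380 / 1000
F = 0.7781 kN


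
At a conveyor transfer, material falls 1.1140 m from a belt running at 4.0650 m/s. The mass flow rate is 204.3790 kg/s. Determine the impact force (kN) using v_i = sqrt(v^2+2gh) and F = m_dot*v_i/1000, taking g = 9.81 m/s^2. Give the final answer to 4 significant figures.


v_i = sqrt(4.0650^2 + 2*9.81*1.1140) = 6.19523 m/s
F = 204.3790 * 6.19523 / 1000
F = 1.266 kN


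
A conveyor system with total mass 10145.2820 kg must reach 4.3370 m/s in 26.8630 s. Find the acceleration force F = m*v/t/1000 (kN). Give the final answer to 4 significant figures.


F = 10145.2820 * 4.3370 / 26.8630 / 1000
F = 1.638 kN


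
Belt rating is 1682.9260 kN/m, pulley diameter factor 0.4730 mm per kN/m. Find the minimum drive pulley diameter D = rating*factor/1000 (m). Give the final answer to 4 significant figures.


D = 1682.9260 * 0.4730 / 1000
D = 0.7960 m


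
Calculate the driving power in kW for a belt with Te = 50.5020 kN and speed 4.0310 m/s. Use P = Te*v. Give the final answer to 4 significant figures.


P = Te * v = 50.5020 * 4.0310
P = 203.6 kW


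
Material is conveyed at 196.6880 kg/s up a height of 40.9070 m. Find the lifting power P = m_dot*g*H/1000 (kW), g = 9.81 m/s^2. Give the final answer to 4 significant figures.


P = 196.6880 * 9.81 * 40.9070 / 1000
P = 78.93 kW


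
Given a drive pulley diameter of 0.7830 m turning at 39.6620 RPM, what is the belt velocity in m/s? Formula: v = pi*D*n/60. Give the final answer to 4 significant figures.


v = pi * 0.7830 * 39.6620 / 60
v = 1.626 m/s


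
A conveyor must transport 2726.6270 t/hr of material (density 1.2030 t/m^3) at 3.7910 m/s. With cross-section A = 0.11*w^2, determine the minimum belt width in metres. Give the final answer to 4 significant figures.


A_req = 2726.6270 / (3.7910 * 1.2030 * 3600) = 0.166075 m^2
w = sqrt(0.166075 / 0.11)
w = 1.229 m


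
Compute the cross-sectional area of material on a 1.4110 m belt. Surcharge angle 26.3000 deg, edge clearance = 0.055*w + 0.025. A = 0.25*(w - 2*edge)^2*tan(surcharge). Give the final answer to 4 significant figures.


edge = 0.055*1.4110 + 0.025 = 0.102605 m
ew = 1.4110 - 2*0.102605 = 1.20579 m
A = 0.25 * 1.20579^2 * tan(26.3000 deg)
A = 0.1796 m^2


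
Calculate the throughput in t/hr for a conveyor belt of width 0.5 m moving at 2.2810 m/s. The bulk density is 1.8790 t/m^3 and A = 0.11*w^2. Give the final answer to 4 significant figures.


A = 0.11 * 0.5^2 = 0.0275 m^2
C = 0.0275 * 2.2810 * 1.8790 * 3600
C = 424.3 t/hr


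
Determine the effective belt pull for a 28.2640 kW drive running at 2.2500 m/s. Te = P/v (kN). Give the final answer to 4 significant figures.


Te = P / v = 28.2640 / 2.2500
Te = 12.56 kN


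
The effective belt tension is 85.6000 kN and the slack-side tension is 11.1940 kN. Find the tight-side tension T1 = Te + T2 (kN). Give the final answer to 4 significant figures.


T1 = Te + T2 = 85.6000 + 11.1940
T1 = 96.79 kN


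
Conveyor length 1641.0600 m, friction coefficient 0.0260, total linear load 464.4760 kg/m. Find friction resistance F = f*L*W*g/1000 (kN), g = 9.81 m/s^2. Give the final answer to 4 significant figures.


F = 0.0260 * 1641.0600 * 464.4760 * 9.81 / 1000
F = 194.4 kN


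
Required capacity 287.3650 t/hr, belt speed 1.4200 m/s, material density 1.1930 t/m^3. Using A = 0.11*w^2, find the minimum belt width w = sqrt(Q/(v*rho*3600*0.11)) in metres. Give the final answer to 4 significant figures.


A_req = 287.3650 / (1.4200 * 1.1930 * 3600) = 0.0471197 m^2
w = sqrt(0.0471197 / 0.11)
w = 0.6545 m


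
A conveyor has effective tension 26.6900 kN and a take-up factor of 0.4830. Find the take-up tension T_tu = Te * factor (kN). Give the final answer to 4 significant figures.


T_tu = 26.6900 * 0.4830
T_tu = 12.89 kN


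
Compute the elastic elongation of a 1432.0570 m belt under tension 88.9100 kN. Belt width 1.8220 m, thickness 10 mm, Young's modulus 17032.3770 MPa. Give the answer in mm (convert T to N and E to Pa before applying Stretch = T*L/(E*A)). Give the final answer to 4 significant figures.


A = 1.8220 * 0.01 = 0.01822 m^2
Stretch = 88.9100*1000 * 1432.0570 / (17032.3770e6 * 0.01822) * 1000
Stretch = 410.3 mm


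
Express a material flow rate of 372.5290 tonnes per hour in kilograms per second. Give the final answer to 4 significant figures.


m_dot = 372.5290 * 1000 / 3600
m_dot = 103.5 kg/s


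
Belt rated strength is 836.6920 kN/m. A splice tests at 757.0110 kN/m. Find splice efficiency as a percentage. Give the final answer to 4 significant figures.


Eff = 757.0110 / 836.6920 * 100
Eff = 90.48 %


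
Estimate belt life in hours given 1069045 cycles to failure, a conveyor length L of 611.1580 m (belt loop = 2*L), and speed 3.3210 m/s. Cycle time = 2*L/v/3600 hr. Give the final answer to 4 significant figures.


cycle_time = 2 * 611.1580 / 3.3210 / 3600 = 0.102238 hr
life = 1069045 * 0.102238 = 109300 hours


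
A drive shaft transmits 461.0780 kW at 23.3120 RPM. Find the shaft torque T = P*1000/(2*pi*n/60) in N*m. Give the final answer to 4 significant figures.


omega = 2*pi*23.3120/60 = 2.44123 rad/s
T = 461.0780*1000 / 2.44123
T = 188900 N*m


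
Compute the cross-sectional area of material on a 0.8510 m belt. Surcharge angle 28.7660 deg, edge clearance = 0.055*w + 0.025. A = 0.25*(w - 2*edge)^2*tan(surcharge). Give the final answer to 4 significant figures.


edge = 0.055*0.8510 + 0.025 = 0.071805 m
ew = 0.8510 - 2*0.071805 = 0.70739 m
A = 0.25 * 0.70739^2 * tan(28.7660 deg)
A = 0.06868 m^2


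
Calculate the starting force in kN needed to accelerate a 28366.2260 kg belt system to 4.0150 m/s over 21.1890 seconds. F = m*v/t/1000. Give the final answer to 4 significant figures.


F = 28366.2260 * 4.0150 / 21.1890 / 1000
F = 5.375 kN


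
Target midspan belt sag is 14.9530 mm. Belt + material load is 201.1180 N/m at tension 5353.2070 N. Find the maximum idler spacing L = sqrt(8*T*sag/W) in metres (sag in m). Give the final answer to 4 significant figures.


sag = 14.9530/1000 = 0.014953 m
L = sqrt(8 * 5353.2070 * 0.014953 / 201.1180)
L = 1.784 m


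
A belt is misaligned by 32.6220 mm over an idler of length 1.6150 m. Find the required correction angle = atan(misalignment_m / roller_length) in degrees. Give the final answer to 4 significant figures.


misalign_m = 32.6220 / 1000 = 0.032622 m
angle = atan(0.032622 / 1.6150)
angle = 1.157 deg


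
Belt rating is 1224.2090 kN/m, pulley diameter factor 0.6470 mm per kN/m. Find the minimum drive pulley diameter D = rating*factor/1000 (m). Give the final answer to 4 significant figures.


D = 1224.2090 * 0.6470 / 1000
D = 0.7921 m


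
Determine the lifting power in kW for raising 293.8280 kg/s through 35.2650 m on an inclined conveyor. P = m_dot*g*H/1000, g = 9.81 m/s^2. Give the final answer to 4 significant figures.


P = 293.8280 * 9.81 * 35.2650 / 1000
P = 101.6 kW


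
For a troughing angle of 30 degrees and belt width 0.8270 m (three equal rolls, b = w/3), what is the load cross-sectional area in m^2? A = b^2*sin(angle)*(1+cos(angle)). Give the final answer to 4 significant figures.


b = 0.8270/3 = 0.275667 m
A = 0.275667^2 * sin(30 deg) * (1 + cos(30 deg))
A = 0.07090 m^2


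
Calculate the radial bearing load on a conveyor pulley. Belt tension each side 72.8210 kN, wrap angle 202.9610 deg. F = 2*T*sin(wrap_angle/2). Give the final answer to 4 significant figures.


F = 2 * 72.8210 * sin(202.9610/2 deg)
F = 142.7 kN


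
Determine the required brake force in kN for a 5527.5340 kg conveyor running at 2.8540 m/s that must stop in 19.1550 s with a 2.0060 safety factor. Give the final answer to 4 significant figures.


F = 5527.5340 * 2.8540 / 19.1550 * 2.0060 / 1000
F = 1.652 kN


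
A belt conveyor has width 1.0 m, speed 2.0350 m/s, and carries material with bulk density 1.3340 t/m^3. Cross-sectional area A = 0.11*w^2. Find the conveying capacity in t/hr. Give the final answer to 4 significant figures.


A = 0.11 * 1.0^2 = 0.11 m^2
C = 0.11 * 2.0350 * 1.3340 * 3600
C = 1075 t/hr


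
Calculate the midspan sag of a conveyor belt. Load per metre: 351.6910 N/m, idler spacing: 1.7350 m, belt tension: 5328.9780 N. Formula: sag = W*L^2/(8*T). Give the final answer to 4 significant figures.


sag = 351.6910 * 1.7350^2 / (8 * 5328.9780)
sag = 0.02483 m


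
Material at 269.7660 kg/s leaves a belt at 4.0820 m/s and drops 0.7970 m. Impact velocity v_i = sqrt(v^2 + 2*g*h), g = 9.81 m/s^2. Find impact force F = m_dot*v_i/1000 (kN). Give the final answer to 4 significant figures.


v_i = sqrt(4.0820^2 + 2*9.81*0.7970) = 5.6833 m/s
F = 269.7660 * 5.6833 / 1000
F = 1.533 kN


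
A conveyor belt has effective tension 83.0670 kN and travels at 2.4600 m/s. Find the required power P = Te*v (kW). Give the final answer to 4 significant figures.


P = Te * v = 83.0670 * 2.4600
P = 204.3 kW


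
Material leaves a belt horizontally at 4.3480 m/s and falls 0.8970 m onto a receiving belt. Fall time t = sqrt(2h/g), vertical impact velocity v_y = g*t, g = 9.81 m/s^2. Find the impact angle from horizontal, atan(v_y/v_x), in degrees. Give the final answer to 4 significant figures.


t = sqrt(2*0.8970/9.81) = 0.427638 s
v_y = 9.81 * 0.427638 = 4.19513 m/s
angle = atan(4.19513 / 4.3480) = 43.97 deg


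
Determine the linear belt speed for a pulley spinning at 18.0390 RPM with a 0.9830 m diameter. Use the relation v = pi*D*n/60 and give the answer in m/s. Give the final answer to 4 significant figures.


v = pi * 0.9830 * 18.0390 / 60
v = 0.9285 m/s


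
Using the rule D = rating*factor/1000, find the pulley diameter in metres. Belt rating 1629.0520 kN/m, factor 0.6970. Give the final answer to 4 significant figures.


D = 1629.0520 * 0.6970 / 1000
D = 1.135 m


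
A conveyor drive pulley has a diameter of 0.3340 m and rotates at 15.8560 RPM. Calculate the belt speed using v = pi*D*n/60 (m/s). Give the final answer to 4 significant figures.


v = pi * 0.3340 * 15.8560 / 60
v = 0.2773 m/s


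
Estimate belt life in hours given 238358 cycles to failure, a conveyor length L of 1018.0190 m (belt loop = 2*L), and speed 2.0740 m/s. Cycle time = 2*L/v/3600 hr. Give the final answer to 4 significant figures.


cycle_time = 2 * 1018.0190 / 2.0740 / 3600 = 0.272693 hr
life = 238358 * 0.272693 = 65000 hours


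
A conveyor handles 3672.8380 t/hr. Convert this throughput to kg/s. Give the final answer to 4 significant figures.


m_dot = 3672.8380 * 1000 / 3600
m_dot = 1020 kg/s


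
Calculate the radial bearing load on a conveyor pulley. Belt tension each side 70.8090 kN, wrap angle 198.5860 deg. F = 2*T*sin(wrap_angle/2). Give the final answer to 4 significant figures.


F = 2 * 70.8090 * sin(198.5860/2 deg)
F = 139.8 kN


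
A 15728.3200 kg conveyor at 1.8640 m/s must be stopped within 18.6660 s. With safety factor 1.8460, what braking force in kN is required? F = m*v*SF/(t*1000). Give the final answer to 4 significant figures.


F = 15728.3200 * 1.8640 / 18.6660 * 1.8460 / 1000
F = 2.899 kN


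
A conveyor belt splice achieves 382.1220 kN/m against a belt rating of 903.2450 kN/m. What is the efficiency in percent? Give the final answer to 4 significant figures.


Eff = 382.1220 / 903.2450 * 100
Eff = 42.31 %


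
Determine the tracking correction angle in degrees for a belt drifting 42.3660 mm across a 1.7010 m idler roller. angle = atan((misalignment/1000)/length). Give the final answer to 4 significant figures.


misalign_m = 42.3660 / 1000 = 0.042366 m
angle = atan(0.042366 / 1.7010)
angle = 1.427 deg


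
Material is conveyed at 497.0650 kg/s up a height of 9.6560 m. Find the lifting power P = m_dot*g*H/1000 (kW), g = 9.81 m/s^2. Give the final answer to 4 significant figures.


P = 497.0650 * 9.81 * 9.6560 / 1000
P = 47.08 kW


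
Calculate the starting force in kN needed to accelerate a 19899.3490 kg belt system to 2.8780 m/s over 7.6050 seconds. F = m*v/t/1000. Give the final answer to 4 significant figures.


F = 19899.3490 * 2.8780 / 7.6050 / 1000
F = 7.531 kN


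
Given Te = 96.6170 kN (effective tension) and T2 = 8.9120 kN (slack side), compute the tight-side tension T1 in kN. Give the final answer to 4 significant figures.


T1 = Te + T2 = 96.6170 + 8.9120
T1 = 105.5 kN


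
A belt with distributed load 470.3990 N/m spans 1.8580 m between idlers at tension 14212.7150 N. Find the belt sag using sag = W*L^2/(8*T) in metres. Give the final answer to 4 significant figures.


sag = 470.3990 * 1.8580^2 / (8 * 14212.7150)
sag = 0.01428 m


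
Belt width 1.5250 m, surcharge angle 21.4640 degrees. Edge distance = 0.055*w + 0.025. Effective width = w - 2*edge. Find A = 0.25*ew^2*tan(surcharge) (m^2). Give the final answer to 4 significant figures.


edge = 0.055*1.5250 + 0.025 = 0.108875 m
ew = 1.5250 - 2*0.108875 = 1.30725 m
A = 0.25 * 1.30725^2 * tan(21.4640 deg)
A = 0.1680 m^2


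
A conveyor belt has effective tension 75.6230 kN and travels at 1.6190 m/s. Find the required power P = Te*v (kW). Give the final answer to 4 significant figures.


P = Te * v = 75.6230 * 1.6190
P = 122.4 kW


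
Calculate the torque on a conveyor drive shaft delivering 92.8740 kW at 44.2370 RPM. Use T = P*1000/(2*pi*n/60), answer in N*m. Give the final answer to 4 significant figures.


omega = 2*pi*44.2370/60 = 4.63249 rad/s
T = 92.8740*1000 / 4.63249
T = 20050 N*m


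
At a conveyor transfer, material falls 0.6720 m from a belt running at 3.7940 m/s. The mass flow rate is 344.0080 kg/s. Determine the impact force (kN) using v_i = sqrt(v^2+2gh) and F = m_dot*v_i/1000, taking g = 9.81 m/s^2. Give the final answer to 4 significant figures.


v_i = sqrt(3.7940^2 + 2*9.81*0.6720) = 5.25158 m/s
F = 344.0080 * 5.25158 / 1000
F = 1.807 kN


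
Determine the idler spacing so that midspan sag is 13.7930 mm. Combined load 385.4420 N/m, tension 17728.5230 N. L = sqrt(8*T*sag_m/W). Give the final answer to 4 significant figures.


sag = 13.7930/1000 = 0.013793 m
L = sqrt(8 * 17728.5230 * 0.013793 / 385.4420)
L = 2.253 m
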